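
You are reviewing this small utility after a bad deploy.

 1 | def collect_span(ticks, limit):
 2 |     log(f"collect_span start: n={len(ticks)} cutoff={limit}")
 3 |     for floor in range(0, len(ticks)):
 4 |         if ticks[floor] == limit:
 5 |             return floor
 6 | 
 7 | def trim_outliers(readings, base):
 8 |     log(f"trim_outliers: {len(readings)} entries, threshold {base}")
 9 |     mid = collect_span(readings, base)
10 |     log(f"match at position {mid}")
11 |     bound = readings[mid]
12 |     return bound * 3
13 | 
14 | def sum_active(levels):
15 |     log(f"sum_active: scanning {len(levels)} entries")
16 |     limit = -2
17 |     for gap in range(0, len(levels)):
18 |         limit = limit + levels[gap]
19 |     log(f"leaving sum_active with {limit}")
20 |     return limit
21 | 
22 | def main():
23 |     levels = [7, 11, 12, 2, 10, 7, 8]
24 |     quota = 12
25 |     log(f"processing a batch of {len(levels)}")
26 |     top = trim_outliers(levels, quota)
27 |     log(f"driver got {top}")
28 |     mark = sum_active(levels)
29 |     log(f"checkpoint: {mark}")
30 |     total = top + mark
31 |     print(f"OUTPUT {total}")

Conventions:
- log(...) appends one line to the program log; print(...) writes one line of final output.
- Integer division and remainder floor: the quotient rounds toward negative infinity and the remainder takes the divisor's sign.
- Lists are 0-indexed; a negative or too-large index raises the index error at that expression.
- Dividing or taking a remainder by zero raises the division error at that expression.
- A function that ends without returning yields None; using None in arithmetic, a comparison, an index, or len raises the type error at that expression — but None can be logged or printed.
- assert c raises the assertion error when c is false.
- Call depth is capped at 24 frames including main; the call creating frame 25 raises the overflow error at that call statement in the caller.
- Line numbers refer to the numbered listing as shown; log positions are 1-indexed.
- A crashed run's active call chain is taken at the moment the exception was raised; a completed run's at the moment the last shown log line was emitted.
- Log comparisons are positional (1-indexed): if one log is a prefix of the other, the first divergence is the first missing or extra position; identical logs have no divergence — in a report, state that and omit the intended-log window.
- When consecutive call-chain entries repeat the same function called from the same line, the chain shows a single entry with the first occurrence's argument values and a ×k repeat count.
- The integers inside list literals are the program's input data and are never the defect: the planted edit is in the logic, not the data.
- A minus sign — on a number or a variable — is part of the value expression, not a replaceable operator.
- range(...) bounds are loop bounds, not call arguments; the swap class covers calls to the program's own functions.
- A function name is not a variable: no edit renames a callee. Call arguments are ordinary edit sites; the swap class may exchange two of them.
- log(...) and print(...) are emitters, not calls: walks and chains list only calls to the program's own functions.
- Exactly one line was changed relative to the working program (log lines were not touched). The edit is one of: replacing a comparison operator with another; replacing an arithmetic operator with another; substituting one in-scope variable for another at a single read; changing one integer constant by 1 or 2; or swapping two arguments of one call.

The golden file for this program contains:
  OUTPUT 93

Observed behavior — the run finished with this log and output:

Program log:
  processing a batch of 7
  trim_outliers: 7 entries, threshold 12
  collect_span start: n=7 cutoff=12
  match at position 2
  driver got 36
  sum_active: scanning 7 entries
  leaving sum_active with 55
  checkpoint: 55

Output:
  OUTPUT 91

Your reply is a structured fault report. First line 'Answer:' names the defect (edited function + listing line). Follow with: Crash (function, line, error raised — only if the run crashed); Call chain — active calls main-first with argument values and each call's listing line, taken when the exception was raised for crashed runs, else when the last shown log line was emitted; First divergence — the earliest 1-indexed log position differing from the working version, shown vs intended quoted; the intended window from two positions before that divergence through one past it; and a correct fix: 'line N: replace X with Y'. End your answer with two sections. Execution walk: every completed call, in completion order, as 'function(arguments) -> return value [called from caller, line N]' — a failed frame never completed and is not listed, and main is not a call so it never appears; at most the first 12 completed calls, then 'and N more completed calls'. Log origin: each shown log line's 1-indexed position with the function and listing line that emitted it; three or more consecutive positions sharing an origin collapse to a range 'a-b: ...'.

Answer: the defect is in sum_active at line 16.
Key fact: Log line 7 is where behavior first shows: 'leaving sum_active with 55' appears instead of 'leaving sum_active with 57'.
Call chain: main.
First divergence: position 7 — the shown line 'leaving sum_active with 55' should read 'leaving sum_active with 57'.
Intended log window:
  5: driver got 36
  6: sum_active: scanning 7 entries
  7: leaving sum_active with 57
  8: checkpoint: 57
Execution walk:
  collect_span([7, 11, 12, 2, 10, 7, 8], 12) -> 2  [called from trim_outliers, line 9]
  trim_outliers([7, 11, 12, 2, 10, 7, 8], 12) -> 36  [called from main, line 26]
  sum_active([7, 11, 12, 2, 10, 7, 8]) -> 55  [called from main, line 28]
Log origin:
  1: from main, line 25
  2: from trim_outliers, line 8
  3: from collect_span, line 2
  4: from trim_outliers, line 10
  5: from main, line 27
  6: from sum_active, line 15
  7: from sum_active, line 19
  8: from main, line 29
A correct fix: line 16: replace `-2` with `0`.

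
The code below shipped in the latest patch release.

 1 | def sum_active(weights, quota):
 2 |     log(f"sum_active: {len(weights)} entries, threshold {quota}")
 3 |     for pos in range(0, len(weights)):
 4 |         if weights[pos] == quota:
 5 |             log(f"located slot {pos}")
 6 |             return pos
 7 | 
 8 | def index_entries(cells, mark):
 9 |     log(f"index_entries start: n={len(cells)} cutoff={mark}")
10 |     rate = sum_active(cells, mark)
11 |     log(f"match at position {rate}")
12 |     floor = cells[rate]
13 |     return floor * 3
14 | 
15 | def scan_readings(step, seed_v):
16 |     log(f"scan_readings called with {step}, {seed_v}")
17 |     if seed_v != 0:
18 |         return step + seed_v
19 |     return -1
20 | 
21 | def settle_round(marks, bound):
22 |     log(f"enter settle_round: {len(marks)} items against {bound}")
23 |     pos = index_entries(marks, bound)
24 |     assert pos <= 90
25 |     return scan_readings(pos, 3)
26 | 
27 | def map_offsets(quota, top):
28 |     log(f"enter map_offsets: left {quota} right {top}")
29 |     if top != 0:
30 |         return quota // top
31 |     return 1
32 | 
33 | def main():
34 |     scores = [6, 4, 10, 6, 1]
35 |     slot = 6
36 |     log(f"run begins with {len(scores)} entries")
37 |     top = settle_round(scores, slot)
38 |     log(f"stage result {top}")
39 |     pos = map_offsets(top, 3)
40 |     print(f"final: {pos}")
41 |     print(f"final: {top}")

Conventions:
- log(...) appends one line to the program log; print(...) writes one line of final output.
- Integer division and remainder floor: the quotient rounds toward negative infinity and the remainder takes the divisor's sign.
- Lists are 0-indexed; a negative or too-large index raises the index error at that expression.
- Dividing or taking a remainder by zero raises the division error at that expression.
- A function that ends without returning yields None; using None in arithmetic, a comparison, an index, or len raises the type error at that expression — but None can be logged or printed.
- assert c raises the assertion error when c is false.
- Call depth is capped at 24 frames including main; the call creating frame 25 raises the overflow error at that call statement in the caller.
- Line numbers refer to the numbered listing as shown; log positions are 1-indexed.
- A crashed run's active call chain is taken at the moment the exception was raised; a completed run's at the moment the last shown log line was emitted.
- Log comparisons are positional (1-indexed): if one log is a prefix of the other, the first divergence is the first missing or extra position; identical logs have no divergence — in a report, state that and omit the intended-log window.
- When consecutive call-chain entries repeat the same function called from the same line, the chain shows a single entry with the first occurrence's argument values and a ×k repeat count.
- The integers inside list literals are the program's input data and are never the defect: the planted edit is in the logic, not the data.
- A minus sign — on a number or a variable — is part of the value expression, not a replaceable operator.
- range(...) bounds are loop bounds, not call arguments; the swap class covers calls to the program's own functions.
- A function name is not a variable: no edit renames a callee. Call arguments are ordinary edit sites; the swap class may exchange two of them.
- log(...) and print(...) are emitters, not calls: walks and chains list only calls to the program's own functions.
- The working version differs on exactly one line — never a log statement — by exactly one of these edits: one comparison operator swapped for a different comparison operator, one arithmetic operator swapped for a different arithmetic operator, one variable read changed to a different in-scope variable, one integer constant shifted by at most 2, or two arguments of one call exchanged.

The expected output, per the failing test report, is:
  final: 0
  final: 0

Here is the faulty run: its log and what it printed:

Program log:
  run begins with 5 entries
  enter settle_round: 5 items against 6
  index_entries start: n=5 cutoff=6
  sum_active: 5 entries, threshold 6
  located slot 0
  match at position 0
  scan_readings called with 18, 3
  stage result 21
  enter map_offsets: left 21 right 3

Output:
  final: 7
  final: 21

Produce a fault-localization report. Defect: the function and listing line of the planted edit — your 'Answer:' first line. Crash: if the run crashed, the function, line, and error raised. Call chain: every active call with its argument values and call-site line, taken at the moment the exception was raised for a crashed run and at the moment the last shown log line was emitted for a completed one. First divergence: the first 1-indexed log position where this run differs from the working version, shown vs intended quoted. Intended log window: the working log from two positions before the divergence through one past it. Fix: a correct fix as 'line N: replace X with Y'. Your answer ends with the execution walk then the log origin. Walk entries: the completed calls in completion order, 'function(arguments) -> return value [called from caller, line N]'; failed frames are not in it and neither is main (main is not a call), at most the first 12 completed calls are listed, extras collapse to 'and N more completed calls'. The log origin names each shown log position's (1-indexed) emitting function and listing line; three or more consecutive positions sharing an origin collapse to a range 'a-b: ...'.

Answer: the defect is in scan_readings at line 18.
Key observation: The log first diverges at position 8: the faulty run prints 'stage result 21' where the working version prints 'stage result 0'.
Call chain: main -> map_offsets(21, 3) (called at line 39).
First divergence: at position 8 the run shows 'stage result 21' where the working version logs 'stage result 0'.
Intended log window:
  6: match at position 0
  7: scan_readings called with 18, 3
  8: stage result 0
  9: enter map_offsets: left 0 right 3
Execution walk:
  sum_active([6, 4, 10, 6, 1], 6) -> 0  [called from index_entries, line 10]
  index_entries([6, 4, 10, 6, 1], 6) -> 18  [called from settle_round, line 23]
  scan_readings(18, 3) -> 21  [called from settle_round, line 25]
  settle_round([6, 4, 10, 6, 1], 6) -> 21  [called from main, line 37]
  map_offsets(21, 3) -> 7  [called from main, line 39]
Log origins:
  1 — main, line 36
  2 — settle_round, line 22
  3 — index_entries, line 9
  4 — sum_active, line 2
  5 — sum_active, line 5
  6 — index_entries, line 11
  7 — scan_readings, line 16
  8 — main, line 38
  9 — map_offsets, line 28
A correct fix: line 18: replace `+` with `%`.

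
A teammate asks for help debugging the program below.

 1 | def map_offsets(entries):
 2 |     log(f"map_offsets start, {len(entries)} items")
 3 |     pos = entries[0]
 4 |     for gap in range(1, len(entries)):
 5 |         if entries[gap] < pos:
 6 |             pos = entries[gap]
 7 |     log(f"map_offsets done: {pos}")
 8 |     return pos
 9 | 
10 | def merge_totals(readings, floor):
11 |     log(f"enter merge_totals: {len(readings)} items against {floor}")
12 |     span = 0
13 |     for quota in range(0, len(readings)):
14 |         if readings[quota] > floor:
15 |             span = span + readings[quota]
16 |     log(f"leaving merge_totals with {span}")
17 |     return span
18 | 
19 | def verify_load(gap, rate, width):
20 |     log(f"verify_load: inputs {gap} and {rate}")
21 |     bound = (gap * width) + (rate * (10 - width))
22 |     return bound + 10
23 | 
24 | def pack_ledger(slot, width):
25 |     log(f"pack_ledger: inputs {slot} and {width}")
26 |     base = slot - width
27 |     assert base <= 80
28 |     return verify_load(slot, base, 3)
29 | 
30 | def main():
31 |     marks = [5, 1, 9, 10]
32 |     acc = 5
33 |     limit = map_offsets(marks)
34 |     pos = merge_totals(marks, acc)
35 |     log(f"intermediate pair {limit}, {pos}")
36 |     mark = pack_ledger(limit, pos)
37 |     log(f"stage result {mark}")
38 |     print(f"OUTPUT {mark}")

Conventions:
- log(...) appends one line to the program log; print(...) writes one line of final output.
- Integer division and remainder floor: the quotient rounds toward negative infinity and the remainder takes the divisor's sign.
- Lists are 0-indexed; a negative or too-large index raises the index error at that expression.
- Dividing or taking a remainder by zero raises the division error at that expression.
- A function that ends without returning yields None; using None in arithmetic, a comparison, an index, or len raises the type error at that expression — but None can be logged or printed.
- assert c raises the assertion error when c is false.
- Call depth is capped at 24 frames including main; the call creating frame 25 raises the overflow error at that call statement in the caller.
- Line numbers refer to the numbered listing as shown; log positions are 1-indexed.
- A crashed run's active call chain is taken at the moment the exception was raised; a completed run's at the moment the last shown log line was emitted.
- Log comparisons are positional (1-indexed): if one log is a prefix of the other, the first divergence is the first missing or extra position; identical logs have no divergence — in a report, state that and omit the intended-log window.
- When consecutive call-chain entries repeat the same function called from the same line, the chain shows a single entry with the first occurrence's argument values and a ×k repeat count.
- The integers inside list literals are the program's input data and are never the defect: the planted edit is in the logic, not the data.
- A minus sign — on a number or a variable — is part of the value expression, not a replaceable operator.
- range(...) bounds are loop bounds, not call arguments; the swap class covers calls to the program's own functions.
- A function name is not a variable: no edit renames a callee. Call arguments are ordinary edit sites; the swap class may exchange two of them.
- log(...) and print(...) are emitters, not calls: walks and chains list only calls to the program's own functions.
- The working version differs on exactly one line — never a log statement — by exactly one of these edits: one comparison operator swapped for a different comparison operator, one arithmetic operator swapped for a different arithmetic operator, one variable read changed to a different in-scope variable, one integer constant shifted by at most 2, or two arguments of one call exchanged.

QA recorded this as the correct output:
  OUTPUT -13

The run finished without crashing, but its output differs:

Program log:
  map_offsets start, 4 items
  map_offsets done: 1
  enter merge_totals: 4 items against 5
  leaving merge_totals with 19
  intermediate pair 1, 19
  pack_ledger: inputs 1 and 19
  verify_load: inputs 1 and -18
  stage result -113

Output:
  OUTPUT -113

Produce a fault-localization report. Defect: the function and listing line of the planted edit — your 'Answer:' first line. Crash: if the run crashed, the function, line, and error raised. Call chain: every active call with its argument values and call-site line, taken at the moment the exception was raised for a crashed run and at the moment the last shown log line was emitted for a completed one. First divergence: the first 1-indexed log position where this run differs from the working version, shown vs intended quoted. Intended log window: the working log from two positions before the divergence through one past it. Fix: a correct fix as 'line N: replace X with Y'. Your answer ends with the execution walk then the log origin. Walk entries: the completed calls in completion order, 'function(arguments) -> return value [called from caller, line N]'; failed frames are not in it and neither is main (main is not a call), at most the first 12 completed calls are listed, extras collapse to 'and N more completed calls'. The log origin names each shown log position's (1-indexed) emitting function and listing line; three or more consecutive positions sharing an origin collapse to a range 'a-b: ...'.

Answer: the defect is in verify_load at line 22.
The tell: Position 8 is the first bad log line: 'stage result -113' should read 'stage result -13'.
Call chain: main.
First divergence: at position 8 the run shows 'stage result -113' where the working version logs 'stage result -13'.
Intended log window:
  6: pack_ledger: inputs 1 and 19
  7: verify_load: inputs 1 and -18
  8: stage result -13
Execution walk:
  map_offsets([5, 1, 9, 10]) -> 1  [called from main, line 33]
  merge_totals([5, 1, 9, 10], 5) -> 19  [called from main, line 34]
  verify_load(1, -18, 3) -> -113  [called from pack_ledger, line 28]
  pack_ledger(1, 19) -> -113  [called from main, line 36]
Log line origins:
  1: emitted by map_offsets (line 2)
  2: emitted by map_offsets (line 7)
  3: emitted by merge_totals (line 11)
  4: emitted by merge_totals (line 16)
  5: emitted by main (line 35)
  6: emitted by pack_ledger (line 25)
  7: emitted by verify_load (line 20)
  8: emitted by main (line 37)
A correct fix: line 22: replace `+` with `//`.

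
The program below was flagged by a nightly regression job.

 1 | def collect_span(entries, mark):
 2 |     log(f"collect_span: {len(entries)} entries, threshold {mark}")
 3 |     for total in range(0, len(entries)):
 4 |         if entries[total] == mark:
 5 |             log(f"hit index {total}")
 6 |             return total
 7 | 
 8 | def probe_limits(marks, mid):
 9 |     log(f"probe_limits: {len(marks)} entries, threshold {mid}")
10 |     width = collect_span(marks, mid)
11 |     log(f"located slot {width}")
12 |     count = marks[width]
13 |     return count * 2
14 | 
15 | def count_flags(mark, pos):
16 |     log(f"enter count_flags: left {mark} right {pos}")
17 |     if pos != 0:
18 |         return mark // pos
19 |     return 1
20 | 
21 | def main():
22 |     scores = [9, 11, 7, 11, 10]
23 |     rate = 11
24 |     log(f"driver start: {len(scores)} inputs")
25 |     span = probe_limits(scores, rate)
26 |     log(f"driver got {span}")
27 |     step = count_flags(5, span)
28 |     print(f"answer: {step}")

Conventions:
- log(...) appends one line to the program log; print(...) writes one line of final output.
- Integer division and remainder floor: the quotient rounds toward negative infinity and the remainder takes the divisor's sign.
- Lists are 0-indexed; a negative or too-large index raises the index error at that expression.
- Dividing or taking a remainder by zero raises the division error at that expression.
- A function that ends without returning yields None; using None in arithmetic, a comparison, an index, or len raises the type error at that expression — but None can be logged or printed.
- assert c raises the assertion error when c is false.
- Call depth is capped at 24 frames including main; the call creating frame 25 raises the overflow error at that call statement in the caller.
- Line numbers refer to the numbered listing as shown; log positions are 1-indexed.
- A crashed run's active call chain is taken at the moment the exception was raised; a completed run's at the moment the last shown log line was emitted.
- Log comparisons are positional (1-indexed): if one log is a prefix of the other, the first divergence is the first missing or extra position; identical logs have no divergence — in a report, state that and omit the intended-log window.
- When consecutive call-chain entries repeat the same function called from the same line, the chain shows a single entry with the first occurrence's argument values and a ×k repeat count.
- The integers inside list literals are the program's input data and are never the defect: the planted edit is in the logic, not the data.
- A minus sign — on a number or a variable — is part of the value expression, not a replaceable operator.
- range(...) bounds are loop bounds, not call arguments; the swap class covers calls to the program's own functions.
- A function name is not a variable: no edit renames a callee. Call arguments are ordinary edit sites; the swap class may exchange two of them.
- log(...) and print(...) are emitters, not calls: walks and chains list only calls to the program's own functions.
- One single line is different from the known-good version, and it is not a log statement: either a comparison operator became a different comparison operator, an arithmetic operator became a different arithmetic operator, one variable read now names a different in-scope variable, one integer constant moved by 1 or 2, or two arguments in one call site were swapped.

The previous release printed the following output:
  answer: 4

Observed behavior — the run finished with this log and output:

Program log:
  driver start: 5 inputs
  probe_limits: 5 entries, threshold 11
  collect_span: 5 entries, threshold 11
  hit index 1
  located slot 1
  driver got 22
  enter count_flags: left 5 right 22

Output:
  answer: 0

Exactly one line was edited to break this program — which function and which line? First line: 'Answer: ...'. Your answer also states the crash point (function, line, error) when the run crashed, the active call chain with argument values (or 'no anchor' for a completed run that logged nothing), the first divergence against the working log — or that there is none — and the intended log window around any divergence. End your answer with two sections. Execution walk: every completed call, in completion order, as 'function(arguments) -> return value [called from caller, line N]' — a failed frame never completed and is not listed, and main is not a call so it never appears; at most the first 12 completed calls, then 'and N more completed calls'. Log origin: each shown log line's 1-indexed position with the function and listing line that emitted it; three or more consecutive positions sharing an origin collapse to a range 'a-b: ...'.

Answer: the defect is in main at line 27.
Core observation: The log first diverges at position 7: the faulty run prints 'enter count_flags: left 5 right 22' where the working version prints 'enter count_flags: left 22 right 5'.
Call chain: main -> count_flags(5, 22) (called at line 27).
First divergence: at position 7 the run shows 'enter count_flags: left 5 right 22' where the working version logs 'enter count_flags: left 22 right 5'.
Intended log window:
  5: located slot 1
  6: driver got 22
  7: enter count_flags: left 22 right 5
Execution walk:
  collect_span([9, 11, 7, 11, 10], 11) -> 1  [called from probe_limits, line 10]
  probe_limits([9, 11, 7, 11, 10], 11) -> 22  [called from main, line 25]
  count_flags(5, 22) -> 0  [called from main, line 27]
Log origin:
  1: logged in main at line 24
  2: logged in probe_limits at line 9
  3: logged in collect_span at line 2
  4: logged in collect_span at line 5
  5: logged in probe_limits at line 11
  6: logged in main at line 26
  7: logged in count_flags at line 16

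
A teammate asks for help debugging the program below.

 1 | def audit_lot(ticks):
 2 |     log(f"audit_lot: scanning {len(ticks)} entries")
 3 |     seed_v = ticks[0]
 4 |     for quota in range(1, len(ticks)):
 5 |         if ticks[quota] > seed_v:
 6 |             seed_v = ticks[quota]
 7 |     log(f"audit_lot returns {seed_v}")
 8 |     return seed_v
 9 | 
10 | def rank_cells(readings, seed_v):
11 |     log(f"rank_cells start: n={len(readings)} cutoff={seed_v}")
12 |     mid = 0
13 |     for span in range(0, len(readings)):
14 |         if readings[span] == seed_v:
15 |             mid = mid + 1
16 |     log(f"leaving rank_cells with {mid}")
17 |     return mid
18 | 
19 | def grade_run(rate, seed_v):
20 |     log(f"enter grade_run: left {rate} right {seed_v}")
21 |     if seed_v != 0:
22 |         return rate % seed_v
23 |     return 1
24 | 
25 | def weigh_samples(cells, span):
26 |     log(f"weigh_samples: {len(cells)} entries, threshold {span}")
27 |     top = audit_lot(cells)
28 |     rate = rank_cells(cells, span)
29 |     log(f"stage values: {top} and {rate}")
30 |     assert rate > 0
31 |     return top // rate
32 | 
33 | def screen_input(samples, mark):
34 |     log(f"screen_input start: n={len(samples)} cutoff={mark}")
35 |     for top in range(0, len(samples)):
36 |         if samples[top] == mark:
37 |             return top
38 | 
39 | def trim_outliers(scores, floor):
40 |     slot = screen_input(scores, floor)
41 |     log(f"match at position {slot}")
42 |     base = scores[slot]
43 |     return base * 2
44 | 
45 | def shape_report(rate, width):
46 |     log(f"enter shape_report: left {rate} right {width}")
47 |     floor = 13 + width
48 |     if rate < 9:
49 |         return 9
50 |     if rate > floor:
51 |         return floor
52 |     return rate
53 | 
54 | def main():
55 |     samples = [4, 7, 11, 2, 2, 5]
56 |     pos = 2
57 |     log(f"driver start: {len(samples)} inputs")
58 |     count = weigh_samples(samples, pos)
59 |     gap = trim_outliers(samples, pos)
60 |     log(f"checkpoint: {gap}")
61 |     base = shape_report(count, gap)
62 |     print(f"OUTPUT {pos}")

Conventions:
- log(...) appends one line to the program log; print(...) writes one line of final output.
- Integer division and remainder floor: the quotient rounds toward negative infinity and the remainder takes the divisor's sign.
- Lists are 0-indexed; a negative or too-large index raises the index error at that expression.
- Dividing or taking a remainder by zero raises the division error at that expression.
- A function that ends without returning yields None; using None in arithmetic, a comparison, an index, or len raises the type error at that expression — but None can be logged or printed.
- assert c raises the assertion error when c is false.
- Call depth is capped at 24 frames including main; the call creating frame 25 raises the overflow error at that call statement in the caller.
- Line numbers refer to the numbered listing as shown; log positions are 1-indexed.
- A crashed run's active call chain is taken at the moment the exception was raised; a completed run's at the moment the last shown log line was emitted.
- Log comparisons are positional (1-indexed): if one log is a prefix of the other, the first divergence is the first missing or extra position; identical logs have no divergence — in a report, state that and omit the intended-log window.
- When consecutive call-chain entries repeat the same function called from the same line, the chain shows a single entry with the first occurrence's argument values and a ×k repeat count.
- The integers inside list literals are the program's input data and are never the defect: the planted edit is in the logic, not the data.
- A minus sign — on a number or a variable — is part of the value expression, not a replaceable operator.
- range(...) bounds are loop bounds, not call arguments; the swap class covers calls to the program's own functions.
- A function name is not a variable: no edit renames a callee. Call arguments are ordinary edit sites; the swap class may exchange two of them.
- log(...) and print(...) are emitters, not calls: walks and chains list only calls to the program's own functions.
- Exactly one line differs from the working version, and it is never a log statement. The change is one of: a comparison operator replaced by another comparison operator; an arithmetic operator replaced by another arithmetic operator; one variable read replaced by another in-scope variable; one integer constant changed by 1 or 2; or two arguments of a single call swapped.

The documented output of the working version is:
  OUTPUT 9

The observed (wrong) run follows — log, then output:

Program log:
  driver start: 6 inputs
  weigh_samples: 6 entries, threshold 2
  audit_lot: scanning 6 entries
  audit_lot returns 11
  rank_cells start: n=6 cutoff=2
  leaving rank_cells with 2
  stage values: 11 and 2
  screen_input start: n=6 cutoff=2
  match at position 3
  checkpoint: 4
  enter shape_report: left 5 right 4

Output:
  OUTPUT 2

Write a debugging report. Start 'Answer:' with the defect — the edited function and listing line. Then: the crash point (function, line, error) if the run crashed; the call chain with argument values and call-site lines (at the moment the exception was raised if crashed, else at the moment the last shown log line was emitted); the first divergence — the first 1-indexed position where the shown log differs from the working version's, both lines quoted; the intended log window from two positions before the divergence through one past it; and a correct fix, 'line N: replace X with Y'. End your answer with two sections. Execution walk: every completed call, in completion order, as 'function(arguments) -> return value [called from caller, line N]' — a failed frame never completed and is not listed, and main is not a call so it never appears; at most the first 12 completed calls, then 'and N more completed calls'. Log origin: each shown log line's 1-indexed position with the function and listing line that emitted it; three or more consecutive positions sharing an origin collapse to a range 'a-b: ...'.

Answer: the defect is in main at line 62.
Key observation: The two runs log identically and part ways only at the printed values.
Call chain: main -> shape_report(5, 4) (called at line 61).
First divergence: none; the two logs match at every position.
Execution walk:
  audit_lot([4, 7, 11, 2, 2, 5]) -> 11  [called from weigh_samples, line 27]
  rank_cells([4, 7, 11, 2, 2, 5], 2) -> 2  [called from weigh_samples, line 28]
  weigh_samples([4, 7, 11, 2, 2, 5], 2) -> 5  [called from main, line 58]
  screen_input([4, 7, 11, 2, 2, 5], 2) -> 3  [called from trim_outliers, line 40]
  trim_outliers([4, 7, 11, 2, 2, 5], 2) -> 4  [called from main, line 59]
  shape_report(5, 4) -> 9  [called from main, line 61]
Origin of each log line:
  1: from main, line 57
  2: from weigh_samples, line 26
  3: from audit_lot, line 2
  4: from audit_lot, line 7
  5: from rank_cells, line 11
  6: from rank_cells, line 16
  7: from weigh_samples, line 29
  8: from screen_input, line 34
  9: from trim_outliers, line 41
  10: from main, line 60
  11: from shape_report, line 46
A correct fix: line 62: replace `pos` with `base`.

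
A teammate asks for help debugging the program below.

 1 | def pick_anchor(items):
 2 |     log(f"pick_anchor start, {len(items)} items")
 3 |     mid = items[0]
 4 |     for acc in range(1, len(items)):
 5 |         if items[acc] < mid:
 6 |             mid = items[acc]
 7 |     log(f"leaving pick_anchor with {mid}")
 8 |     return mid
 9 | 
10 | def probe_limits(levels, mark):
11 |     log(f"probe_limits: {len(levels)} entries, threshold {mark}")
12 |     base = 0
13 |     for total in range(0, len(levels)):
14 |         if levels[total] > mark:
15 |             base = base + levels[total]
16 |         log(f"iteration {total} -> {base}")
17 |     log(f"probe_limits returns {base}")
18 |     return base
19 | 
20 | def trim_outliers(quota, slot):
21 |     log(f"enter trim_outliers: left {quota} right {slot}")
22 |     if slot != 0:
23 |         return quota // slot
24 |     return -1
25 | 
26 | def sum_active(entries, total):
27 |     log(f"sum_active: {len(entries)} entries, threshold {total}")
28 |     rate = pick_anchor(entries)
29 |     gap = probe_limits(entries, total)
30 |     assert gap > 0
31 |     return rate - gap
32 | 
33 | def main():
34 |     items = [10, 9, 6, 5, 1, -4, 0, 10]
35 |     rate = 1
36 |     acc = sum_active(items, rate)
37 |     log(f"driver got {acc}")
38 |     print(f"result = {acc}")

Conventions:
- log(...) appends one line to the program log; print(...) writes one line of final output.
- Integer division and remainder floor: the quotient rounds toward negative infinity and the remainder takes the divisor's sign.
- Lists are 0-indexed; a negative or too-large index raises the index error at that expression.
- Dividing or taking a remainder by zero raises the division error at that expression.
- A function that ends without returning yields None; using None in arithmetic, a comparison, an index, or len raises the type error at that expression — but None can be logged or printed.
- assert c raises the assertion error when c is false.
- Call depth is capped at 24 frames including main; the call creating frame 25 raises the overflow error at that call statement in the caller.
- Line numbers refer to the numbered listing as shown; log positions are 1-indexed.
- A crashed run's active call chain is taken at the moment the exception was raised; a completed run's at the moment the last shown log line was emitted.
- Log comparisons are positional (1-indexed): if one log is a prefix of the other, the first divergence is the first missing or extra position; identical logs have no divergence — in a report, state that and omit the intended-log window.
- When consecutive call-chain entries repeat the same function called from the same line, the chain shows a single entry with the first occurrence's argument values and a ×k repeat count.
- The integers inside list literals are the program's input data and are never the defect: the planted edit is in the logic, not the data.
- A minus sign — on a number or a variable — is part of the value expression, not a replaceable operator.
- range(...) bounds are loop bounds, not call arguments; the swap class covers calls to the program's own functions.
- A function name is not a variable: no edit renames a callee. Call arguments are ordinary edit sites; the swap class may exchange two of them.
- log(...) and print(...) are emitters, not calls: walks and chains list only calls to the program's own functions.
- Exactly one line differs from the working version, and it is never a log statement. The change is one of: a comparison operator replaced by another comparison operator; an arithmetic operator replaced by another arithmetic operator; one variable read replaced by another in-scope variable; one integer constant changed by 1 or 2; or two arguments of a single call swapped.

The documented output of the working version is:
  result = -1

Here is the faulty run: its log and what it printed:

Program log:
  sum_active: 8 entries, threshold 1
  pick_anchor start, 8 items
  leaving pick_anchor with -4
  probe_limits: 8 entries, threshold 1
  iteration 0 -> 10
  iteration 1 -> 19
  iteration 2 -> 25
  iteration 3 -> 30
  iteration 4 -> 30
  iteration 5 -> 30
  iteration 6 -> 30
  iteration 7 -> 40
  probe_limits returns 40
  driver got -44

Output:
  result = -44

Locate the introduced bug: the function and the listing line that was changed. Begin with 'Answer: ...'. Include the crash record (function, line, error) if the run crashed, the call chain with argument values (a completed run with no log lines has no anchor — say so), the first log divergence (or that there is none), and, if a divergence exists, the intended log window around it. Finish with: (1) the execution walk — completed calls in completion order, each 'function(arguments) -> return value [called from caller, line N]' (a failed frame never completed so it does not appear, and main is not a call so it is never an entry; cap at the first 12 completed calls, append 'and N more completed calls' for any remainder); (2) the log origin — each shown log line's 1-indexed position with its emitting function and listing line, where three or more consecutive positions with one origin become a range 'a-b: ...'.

Answer: the defect is in sum_active at line 31.
Key fact: Everything matches until log position 14, which reads 'driver got -44' in place of 'driver got -1'.
Call chain: main.
First divergence: position 14 — shown 'driver got -44', intended 'driver got -1'.
Intended log window:
  12: iteration 7 -> 40
  13: probe_limits returns 40
  14: driver got -1
Execution walk:
  pick_anchor([10, 9, 6, 5, 1, -4, 0, 10]) -> -4  [called from sum_active, line 28]
  probe_limits([10, 9, 6, 5, 1, -4, 0, 10], 1) -> 40  [called from sum_active, line 29]
  sum_active([10, 9, 6, 5, 1, -4, 0, 10], 1) -> -44  [called from main, line 36]
Log line origins:
  1: from sum_active, line 27
  2: from pick_anchor, line 2
  3: from pick_anchor, line 7
  4: from probe_limits, line 11
  5-12: from probe_limits, line 16
  13: from probe_limits, line 17
  14: from main, line 37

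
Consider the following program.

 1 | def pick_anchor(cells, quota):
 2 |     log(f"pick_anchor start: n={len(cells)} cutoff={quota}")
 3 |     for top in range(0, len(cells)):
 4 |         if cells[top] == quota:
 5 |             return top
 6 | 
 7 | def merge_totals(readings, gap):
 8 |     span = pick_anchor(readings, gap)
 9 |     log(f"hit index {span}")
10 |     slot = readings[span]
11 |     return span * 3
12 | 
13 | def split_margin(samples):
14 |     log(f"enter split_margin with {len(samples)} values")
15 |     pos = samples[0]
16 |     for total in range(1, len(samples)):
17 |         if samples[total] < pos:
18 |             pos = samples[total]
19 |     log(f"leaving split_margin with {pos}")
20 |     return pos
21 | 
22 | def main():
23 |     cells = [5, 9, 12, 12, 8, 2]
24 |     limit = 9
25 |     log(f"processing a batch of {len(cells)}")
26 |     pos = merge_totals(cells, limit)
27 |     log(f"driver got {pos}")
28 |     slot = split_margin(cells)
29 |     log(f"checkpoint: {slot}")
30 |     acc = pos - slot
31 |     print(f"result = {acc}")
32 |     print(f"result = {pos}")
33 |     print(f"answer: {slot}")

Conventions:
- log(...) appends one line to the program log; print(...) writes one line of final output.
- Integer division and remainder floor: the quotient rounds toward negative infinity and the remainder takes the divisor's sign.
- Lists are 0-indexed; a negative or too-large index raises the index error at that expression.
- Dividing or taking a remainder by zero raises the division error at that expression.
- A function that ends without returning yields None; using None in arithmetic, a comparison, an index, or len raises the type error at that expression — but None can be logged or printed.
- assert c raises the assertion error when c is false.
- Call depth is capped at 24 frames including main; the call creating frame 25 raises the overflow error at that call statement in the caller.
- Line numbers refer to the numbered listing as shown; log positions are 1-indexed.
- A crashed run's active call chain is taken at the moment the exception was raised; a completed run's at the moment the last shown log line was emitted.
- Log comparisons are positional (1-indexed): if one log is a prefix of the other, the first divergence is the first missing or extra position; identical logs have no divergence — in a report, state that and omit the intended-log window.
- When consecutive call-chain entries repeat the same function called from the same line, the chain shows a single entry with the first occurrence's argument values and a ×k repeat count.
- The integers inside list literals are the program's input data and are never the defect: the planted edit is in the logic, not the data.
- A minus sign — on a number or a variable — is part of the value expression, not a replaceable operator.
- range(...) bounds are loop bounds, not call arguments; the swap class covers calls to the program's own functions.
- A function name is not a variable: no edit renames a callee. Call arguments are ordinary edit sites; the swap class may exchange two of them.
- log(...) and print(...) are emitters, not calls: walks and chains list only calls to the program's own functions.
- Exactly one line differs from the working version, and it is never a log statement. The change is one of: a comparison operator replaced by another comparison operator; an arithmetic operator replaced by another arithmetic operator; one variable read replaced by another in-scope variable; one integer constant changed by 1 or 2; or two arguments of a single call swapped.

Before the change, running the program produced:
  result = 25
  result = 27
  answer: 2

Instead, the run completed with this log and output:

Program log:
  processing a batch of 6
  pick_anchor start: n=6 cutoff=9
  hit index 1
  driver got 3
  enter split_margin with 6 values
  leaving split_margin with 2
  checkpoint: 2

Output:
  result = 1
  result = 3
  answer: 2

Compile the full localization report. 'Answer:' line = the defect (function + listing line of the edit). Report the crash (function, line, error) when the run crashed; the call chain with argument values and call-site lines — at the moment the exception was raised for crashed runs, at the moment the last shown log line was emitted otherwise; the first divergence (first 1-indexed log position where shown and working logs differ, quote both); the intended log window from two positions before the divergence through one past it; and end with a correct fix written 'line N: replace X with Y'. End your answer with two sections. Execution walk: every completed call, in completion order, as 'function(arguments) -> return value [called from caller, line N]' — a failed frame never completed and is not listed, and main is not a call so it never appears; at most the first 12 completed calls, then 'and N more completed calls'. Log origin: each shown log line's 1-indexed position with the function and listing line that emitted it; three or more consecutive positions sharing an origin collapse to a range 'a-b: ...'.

Answer: the defect is in merge_totals at line 11.
Key fact: The earliest visible damage is log position 4 — 'driver got 3' rather than the intended 'driver got 27'.
Call chain: main.
First divergence: position 4 — shown 'driver got 3', intended 'driver got 27'.
Intended log window:
  2: pick_anchor start: n=6 cutoff=9
  3: hit index 1
  4: driver got 27
  5: enter split_margin with 6 values
Execution walk:
  pick_anchor([5, 9, 12, 12, 8, 2], 9) -> 1  [called from merge_totals, line 8]
  merge_totals([5, 9, 12, 12, 8, 2], 9) -> 3  [called from main, line 26]
  split_margin([5, 9, 12, 12, 8, 2]) -> 2  [called from main, line 28]
Log line origins:
  1: from main, line 25
  2: from pick_anchor, line 2
  3: from merge_totals, line 9
  4: from main, line 27
  5: from split_margin, line 14
  6: from split_margin, line 19
  7: from main, line 29
A correct fix: line 11: replace `span` with `slot`.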